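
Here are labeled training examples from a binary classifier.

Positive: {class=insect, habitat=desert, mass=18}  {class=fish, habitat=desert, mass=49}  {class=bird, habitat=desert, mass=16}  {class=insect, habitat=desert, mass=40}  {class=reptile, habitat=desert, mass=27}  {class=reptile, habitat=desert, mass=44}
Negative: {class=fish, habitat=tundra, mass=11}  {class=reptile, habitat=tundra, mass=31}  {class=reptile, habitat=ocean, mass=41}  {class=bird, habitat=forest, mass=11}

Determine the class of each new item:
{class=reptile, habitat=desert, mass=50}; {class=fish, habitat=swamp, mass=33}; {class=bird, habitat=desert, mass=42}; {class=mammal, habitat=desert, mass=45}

A rule that fits every label: habitat is desert — true of each 'Positive' example, false of each 'Negative' one.
{class=reptile, habitat=desert, mass=50} → habitat is desert → Positive.
{class=fish, habitat=swamp, mass=33} → habitat is swamp → Negative.
{class=bird, habitat=desert, mass=42} → habitat is desert → Positive.
{class=mammal, habitat=desert, mass=45} → habitat is desert → Positive.

Positive, Negative, Positive, Positive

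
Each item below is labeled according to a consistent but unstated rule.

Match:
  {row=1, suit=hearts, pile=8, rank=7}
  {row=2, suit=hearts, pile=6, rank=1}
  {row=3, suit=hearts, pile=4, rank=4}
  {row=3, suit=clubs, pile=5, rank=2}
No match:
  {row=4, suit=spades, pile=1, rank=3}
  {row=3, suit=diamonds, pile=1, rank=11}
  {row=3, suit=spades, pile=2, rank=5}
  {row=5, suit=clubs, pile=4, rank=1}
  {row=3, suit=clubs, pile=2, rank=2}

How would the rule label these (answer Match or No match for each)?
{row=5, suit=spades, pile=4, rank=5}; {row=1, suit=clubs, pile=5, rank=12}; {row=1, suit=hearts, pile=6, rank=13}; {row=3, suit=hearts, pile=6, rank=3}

All 'Match' examples share one property — pile ≥ 4 AND row ≤ 3 — and every 'No match' example lacks it.
{row=5, suit=spades, pile=4, rank=5} — pile = 4, row = 5, hence No match. {row=1, suit=clubs, pile=5, rank=12} — pile = 5, row = 1, hence Match. {row=1, suit=hearts, pile=6, rank=13} — pile = 6, row = 1, hence Match. {row=3, suit=hearts, pile=6, rank=3} — pile = 6, row = 3, hence Match.

No match, Match, Match, Match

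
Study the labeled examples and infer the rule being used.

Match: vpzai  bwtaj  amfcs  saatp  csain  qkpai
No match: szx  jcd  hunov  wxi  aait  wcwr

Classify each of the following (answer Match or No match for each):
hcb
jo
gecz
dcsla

The classifier is using: odd length AND contains 'a'.

No match, No match, No match, Match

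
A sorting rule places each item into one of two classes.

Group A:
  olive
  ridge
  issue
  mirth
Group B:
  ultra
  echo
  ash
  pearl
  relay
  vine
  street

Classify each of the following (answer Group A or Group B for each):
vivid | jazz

Group A, Group B

The rule appears to be: odd length AND contains 'i'.
Group A: vivid, since length 5, has 'i'.
Group B: jazz, since length 4, no 'i'.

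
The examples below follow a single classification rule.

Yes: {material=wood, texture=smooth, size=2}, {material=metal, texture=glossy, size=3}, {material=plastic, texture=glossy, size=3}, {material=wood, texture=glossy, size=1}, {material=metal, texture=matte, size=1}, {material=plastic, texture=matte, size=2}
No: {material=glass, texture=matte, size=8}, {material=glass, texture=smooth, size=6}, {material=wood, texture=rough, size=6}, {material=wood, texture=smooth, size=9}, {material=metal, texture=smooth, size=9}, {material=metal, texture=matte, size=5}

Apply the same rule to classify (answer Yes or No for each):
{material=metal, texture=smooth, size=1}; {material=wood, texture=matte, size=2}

Yes, Yes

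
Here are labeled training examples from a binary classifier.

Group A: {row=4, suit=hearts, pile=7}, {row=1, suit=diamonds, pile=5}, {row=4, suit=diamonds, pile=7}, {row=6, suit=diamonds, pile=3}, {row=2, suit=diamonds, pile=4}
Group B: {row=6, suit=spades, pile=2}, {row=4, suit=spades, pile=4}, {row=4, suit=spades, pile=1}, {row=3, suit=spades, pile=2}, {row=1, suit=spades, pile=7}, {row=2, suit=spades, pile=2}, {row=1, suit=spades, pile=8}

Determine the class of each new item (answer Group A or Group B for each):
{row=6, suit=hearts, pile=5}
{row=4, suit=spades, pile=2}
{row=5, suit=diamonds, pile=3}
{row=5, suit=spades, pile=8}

Group A, Group B, Group A, Group B

The rule appears to be: suit is not spades.
{row=6, suit=hearts, pile=5}: Group A (suit is hearts).
{row=4, suit=spades, pile=2}: Group B (suit is spades).
{row=5, suit=diamonds, pile=3}: Group A (suit is diamonds).
{row=5, suit=spades, pile=8}: Group B (suit is spades).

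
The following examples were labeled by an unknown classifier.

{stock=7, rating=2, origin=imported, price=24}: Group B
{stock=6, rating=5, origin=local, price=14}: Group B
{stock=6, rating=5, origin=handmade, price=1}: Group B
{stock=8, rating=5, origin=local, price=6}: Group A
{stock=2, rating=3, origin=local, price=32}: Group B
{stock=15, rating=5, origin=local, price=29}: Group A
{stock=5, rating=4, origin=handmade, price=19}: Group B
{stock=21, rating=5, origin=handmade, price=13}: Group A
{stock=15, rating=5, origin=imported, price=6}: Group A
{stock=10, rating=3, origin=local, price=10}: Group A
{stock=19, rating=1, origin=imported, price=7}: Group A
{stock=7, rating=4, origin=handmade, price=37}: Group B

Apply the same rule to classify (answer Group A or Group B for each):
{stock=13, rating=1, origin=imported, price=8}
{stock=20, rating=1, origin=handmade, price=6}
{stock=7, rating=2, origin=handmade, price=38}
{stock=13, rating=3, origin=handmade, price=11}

Group A, Group A, Group B, Group A

Every 'Group A' example satisfies: stock ≥ 8. None of the 'Group B' examples do.
{stock=13, rating=1, origin=imported, price=8}: stock = 13 — has this property, so Group A. {stock=20, rating=1, origin=handmade, price=6}: stock = 20 — has this property, so Group A. {stock=7, rating=2, origin=handmade, price=38}: stock = 7 — lacks this property, so Group B. {stock=13, rating=3, origin=handmade, price=11}: stock = 13 — has this property, so Group A.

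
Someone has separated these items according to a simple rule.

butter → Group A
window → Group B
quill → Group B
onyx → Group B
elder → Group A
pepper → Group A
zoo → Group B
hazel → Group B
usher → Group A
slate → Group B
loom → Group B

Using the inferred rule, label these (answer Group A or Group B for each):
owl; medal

The pattern is that an item is 'Group A' exactly when: contains 'r'.
Group B: owl, since no 'r'.
Group B: medal, since no 'r'.

Group B, Group B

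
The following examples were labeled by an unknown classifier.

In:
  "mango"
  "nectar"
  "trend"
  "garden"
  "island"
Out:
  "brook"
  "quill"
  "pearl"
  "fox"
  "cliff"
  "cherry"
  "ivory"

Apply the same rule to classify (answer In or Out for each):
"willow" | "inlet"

Looking at the examples, the only property every 'In' case has and every 'Out' case lacks is: contains 'n'.
"willow" — no 'n', hence Out. "inlet" — has 'n', hence In.

Out, In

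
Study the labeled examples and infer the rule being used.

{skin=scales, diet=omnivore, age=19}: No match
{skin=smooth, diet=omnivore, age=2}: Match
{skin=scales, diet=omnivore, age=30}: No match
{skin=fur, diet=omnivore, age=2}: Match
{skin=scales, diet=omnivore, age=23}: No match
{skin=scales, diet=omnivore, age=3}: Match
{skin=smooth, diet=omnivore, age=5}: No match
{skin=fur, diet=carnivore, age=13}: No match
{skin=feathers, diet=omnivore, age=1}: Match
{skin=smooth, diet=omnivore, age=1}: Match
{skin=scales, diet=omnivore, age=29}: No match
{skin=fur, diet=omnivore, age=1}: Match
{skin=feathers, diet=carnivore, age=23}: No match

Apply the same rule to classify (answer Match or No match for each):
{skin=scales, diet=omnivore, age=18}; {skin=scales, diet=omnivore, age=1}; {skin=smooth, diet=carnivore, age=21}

No match, Match, No match

The common property of the 'Match' items is: age ≤ 3. No 'No match' item has it.
{skin=scales, diet=omnivore, age=18}: No match (age = 18).
{skin=scales, diet=omnivore, age=1}: Match (age = 1).
{skin=smooth, diet=carnivore, age=21}: No match (age = 21).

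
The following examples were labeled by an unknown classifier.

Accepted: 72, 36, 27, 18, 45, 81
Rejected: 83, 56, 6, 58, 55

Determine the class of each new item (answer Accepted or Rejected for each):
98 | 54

The classifier is using: multiple of 9.
98: 98 = 9·10 + 8 — doesn't match, so Rejected.
54: 54 = 9·6 — checks out, so Accepted.

Rejected, Accepted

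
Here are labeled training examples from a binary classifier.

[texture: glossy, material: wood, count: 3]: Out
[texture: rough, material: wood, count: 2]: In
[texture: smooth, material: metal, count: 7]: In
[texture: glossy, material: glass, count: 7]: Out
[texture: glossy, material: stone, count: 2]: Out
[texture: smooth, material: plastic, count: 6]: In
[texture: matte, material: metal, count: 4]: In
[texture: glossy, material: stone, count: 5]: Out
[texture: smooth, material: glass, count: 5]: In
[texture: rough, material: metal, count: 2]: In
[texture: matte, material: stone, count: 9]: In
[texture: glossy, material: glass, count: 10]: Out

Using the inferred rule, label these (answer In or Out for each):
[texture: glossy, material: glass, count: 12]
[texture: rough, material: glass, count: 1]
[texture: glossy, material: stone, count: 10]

Out, In, Out

Looking at the examples, the only property every 'In' case has and every 'Out' case lacks is: texture is not glossy.
[texture: glossy, material: glass, count: 12]: texture is glossy, does not satisfy this → Out.
[texture: rough, material: glass, count: 1]: texture is rough, has this property → In.
[texture: glossy, material: stone, count: 10]: texture is glossy, does not satisfy this → Out.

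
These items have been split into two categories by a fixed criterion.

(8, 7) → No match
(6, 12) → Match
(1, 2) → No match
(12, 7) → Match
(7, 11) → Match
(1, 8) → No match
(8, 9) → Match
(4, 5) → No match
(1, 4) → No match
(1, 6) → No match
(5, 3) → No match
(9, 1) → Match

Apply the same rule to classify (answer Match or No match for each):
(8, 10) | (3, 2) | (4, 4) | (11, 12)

Match, No match, No match, Match

The distinguishing property — max ≥ 9 — holds for all the 'Match' cases and none of the 'No match' cases.
(8, 10): Match (max 10). (3, 2): No match (max 3). (4, 4): No match (max 4). (11, 12): Match (max 12).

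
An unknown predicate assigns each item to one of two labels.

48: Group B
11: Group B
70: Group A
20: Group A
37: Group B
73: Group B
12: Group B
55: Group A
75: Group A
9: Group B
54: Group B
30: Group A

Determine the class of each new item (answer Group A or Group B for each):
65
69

Checking candidate rules against both groups, what survives is: multiple of 5.
65 — 65 = 5·13, hence Group A. 69 — 69 = 5·13 + 4, hence Group B.

Group A, Group B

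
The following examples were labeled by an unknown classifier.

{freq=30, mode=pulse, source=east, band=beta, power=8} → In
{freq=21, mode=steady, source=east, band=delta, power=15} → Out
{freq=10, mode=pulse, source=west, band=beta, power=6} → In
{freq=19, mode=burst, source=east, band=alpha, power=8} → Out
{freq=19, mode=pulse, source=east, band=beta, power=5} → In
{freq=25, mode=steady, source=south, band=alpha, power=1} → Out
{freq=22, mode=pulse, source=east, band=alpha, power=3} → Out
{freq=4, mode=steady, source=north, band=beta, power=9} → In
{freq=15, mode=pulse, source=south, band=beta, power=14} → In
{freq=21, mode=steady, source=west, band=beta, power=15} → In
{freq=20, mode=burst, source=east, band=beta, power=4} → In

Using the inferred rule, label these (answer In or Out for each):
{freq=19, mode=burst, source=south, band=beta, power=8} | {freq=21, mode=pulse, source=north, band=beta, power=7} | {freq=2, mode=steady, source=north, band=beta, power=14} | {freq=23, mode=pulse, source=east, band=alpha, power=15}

One predicate separates the groups cleanly: band is beta.
{freq=19, mode=burst, source=south, band=beta, power=8}: band is beta — satisfies this, so In. {freq=21, mode=pulse, source=north, band=beta, power=7}: band is beta — satisfies this, so In. {freq=2, mode=steady, source=north, band=beta, power=14}: band is beta — satisfies this, so In. {freq=23, mode=pulse, source=east, band=alpha, power=15}: band is alpha — does not pass, so Out.

In, In, In, Out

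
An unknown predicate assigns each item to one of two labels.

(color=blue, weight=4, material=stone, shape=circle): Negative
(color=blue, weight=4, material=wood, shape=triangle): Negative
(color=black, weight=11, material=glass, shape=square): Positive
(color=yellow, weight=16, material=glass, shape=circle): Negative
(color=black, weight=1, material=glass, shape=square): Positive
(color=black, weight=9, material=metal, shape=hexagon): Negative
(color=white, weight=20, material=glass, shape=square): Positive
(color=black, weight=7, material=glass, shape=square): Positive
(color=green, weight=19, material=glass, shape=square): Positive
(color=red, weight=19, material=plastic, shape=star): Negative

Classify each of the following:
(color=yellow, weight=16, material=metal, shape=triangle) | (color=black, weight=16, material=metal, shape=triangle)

Negative, Negative

Checking candidate rules against both groups, what survives is: shape is square.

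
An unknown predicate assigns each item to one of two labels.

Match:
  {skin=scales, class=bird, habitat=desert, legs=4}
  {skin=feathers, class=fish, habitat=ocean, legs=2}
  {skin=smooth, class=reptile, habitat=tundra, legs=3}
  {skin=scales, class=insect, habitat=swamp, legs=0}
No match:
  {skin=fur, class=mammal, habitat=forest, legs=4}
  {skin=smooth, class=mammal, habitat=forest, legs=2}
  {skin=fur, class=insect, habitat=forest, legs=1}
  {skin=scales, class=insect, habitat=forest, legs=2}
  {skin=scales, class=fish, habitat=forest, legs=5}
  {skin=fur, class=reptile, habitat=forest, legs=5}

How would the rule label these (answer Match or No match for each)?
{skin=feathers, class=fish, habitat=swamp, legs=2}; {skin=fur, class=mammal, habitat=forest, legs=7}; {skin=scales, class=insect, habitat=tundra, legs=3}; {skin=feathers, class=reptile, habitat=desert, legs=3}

Match, No match, Match, Match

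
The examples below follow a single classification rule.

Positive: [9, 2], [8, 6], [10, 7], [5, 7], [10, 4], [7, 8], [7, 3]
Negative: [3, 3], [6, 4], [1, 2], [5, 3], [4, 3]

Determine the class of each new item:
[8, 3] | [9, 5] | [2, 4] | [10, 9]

Positive, Positive, Negative, Positive

Rule: max ≥ 7. This holds for each 'Positive' example and fails for each 'Negative' one.
[8, 3] → max 8 → Positive. [9, 5] → max 9 → Positive. [2, 4] → max 4 → Negative. [10, 9] → max 10 → Positive.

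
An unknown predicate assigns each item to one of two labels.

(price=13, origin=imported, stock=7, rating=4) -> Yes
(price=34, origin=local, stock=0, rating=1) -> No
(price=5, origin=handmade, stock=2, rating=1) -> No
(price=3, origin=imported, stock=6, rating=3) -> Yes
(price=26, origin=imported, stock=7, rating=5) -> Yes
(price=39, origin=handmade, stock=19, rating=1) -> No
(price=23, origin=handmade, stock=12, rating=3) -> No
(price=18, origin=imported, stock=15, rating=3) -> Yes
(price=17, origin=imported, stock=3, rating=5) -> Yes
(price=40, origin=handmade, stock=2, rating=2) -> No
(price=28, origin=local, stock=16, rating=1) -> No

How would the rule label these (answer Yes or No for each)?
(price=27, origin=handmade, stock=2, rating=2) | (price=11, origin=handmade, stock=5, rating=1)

No, No

The classifier is using: origin is imported.
(price=27, origin=handmade, stock=2, rating=2): No (origin is handmade).
(price=11, origin=handmade, stock=5, rating=1): No (origin is handmade).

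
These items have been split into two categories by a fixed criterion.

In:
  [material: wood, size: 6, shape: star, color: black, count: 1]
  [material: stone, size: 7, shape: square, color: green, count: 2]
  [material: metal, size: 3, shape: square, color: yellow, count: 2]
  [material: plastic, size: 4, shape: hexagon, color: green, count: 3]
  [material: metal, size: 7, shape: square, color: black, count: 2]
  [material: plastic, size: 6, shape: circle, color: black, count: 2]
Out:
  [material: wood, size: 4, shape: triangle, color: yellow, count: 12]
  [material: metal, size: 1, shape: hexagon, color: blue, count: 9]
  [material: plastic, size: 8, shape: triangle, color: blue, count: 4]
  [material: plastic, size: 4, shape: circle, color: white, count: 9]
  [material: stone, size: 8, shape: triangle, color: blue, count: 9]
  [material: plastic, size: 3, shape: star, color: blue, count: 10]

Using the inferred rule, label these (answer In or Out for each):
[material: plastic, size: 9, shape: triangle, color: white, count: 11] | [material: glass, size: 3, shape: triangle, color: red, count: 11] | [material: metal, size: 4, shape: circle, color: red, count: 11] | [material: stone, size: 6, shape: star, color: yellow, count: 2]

A rule that fits every label: count ≤ 3 — true of each 'In' example, false of each 'Out' one.
[material: plastic, size: 9, shape: triangle, color: white, count: 11]: count = 11, does not satisfy this → Out. [material: glass, size: 3, shape: triangle, color: red, count: 11]: count = 11, does not satisfy this → Out. [material: metal, size: 4, shape: circle, color: red, count: 11]: count = 11, does not satisfy this → Out. [material: stone, size: 6, shape: star, color: yellow, count: 2]: count = 2, fits → In.

Out, Out, Out, In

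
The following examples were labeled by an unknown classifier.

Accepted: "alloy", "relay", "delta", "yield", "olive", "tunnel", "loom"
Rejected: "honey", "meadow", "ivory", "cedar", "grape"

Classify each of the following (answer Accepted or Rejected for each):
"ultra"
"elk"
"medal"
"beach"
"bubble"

Accepted, Accepted, Accepted, Rejected, Accepted

'Accepted' ⟺ contains 'l'.
"ultra": has 'l' — has this property, so Accepted.
"elk": has 'l' — has this property, so Accepted.
"medal": has 'l' — has this property, so Accepted.
"beach": no 'l' — does not pass, so Rejected.
"bubble": has 'l' — has this property, so Accepted.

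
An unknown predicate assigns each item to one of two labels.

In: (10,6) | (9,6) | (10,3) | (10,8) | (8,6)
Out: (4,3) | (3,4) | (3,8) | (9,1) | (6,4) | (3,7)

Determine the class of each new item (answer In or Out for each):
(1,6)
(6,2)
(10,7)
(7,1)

One predicate separates the groups cleanly: sum ≥ 13.

Out, Out, In, Out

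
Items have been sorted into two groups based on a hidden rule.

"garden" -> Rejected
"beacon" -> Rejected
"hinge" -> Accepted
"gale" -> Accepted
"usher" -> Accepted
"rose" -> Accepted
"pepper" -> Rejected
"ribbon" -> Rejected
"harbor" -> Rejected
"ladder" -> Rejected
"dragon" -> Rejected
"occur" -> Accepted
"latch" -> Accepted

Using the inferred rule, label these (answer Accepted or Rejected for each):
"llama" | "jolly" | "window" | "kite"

Accepted, Accepted, Rejected, Accepted

The pattern is that an item is 'Accepted' exactly when: length ≤ 5.
"llama" → length 5 → Accepted. "jolly" → length 5 → Accepted. "window" → length 6 → Rejected. "kite" → length 4 → Accepted.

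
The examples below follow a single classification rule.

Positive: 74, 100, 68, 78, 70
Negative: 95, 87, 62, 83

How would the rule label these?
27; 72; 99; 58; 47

The classifier is using: even AND at least 68.
27: 27 is odd, 27 < 68, fails this test → Negative. 72: 72 is even, 72 ≥ 68, has this property → Positive. 99: 99 is odd, 99 ≥ 68, fails this test → Negative. 58: 58 is even, 58 < 68, fails this test → Negative. 47: 47 is odd, 47 < 68, fails this test → Negative.

Negative, Positive, Negative, Negative, Negative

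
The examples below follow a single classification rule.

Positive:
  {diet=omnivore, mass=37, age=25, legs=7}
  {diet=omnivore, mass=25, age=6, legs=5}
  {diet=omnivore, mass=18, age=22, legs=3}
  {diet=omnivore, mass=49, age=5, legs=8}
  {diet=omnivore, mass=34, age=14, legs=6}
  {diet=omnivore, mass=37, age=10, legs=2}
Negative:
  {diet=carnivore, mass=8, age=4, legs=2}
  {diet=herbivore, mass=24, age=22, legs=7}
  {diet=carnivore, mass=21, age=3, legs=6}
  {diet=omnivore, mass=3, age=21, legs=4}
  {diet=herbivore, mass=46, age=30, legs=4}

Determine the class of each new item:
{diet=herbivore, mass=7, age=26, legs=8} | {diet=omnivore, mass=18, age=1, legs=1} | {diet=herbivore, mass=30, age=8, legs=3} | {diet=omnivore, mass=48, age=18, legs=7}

A rule that fits every label: diet is omnivore AND mass ≥ 8 — true of each 'Positive' example, false of each 'Negative' one.
{diet=herbivore, mass=7, age=26, legs=8}: diet is herbivore, mass = 7 — doesn't match, so Negative.
{diet=omnivore, mass=18, age=1, legs=1}: diet is omnivore, mass = 18 — satisfies this, so Positive.
{diet=herbivore, mass=30, age=8, legs=3}: diet is herbivore, mass = 30 — doesn't match, so Negative.
{diet=omnivore, mass=48, age=18, legs=7}: diet is omnivore, mass = 48 — satisfies this, so Positive.

Negative, Positive, Negative, Positive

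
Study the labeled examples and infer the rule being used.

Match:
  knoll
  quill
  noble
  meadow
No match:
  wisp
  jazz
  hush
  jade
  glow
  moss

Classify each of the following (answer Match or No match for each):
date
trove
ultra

No match, Match, Match

The simplest hypothesis consistent with all the labels is: length ≥ 5.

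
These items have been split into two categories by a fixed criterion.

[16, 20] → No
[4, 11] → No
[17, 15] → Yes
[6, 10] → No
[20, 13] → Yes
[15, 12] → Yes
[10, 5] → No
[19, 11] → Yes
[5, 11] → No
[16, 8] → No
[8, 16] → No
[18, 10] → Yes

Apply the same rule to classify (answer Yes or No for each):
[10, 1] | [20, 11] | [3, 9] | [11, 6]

Rule: first > second AND sum ≥ 27. This holds for each 'Yes' example and fails for each 'No' one.
[10, 1]: 10 > 1, 10+1 = 11, doesn't match → No. [20, 11]: 20 > 11, 20+11 = 31, satisfies this → Yes. [3, 9]: 3 < 9, 3+9 = 12, doesn't match → No. [11, 6]: 11 > 6, 11+6 = 17, doesn't match → No.

No, Yes, No, No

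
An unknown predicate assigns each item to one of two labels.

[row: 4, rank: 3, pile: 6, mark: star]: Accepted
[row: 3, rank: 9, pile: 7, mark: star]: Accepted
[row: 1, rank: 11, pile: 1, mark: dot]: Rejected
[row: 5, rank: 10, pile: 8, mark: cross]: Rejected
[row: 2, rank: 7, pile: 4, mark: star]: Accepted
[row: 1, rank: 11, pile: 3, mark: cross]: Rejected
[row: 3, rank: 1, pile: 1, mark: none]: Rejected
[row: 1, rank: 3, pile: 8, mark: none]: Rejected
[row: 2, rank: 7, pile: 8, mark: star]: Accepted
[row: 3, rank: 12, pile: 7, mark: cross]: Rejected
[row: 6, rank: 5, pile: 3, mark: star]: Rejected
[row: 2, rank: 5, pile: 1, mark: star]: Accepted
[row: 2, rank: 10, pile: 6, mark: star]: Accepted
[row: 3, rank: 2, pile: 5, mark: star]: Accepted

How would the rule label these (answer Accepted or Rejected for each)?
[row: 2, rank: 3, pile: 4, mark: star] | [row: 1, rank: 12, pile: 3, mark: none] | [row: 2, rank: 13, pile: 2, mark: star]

'Accepted' ⟺ mark is star AND row ≤ 4.
[row: 2, rank: 3, pile: 4, mark: star]: mark is star, row = 2 — checks out, so Accepted.
[row: 1, rank: 12, pile: 3, mark: none]: mark is none, row = 1 — does not pass, so Rejected.
[row: 2, rank: 13, pile: 2, mark: star]: mark is star, row = 2 — checks out, so Accepted.

Accepted, Rejected, Accepted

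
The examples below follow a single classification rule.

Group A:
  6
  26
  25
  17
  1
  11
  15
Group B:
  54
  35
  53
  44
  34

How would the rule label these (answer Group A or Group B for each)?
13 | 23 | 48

The simplest hypothesis consistent with all the labels is: at most 26.
13: 13 ≤ 26 — satisfies this, so Group A.
23: 23 ≤ 26 — satisfies this, so Group A.
48: 48 > 26 — lacks this property, so Group B.

Group A, Group A, Group B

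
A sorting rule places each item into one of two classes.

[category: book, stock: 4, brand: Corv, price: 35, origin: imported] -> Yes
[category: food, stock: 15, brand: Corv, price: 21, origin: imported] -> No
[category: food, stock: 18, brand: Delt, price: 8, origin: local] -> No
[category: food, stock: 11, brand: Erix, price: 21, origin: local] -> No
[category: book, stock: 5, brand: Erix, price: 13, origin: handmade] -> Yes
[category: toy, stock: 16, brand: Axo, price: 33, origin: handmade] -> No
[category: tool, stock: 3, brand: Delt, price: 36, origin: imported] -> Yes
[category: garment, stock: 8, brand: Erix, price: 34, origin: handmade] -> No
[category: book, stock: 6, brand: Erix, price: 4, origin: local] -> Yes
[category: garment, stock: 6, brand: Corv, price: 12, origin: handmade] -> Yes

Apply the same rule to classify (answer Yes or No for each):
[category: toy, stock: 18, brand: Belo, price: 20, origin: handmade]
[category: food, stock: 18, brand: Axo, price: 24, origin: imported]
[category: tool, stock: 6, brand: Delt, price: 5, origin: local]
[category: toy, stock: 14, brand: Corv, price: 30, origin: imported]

No, No, Yes, No

The classifier is using: stock ≤ 6.
[category: toy, stock: 18, brand: Belo, price: 20, origin: handmade]: stock = 18, does not fit → No. [category: food, stock: 18, brand: Axo, price: 24, origin: imported]: stock = 18, does not fit → No. [category: tool, stock: 6, brand: Delt, price: 5, origin: local]: stock = 6, has this property → Yes. [category: toy, stock: 14, brand: Corv, price: 30, origin: imported]: stock = 14, does not fit → No.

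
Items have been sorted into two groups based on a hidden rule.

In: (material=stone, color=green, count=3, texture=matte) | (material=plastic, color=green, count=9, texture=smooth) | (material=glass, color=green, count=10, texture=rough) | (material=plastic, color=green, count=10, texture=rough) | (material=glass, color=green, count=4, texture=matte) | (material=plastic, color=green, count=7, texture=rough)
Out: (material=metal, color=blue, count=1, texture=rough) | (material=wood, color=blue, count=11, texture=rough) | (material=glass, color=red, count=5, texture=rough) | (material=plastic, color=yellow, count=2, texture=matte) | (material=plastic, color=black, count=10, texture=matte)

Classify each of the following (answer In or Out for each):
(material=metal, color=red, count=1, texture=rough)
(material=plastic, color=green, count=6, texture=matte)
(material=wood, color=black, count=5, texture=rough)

Out, In, Out

A rule that fits every label: color is green — true of each 'In' example, false of each 'Out' one.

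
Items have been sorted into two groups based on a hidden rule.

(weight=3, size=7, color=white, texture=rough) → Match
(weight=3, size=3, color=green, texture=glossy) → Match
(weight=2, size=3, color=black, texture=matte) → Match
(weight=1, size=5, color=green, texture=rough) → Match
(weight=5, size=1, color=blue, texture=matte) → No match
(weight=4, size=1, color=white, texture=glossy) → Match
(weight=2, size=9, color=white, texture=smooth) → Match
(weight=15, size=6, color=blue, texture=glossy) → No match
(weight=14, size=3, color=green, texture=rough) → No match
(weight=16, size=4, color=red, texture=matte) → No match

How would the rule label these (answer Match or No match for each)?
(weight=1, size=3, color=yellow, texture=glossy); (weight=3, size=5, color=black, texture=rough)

Rule: weight ≤ 4. This holds for each 'Match' example and fails for each 'No match' one.
(weight=1, size=3, color=yellow, texture=glossy) — weight = 1, hence Match. (weight=3, size=5, color=black, texture=rough) — weight = 3, hence Match.

Match, Match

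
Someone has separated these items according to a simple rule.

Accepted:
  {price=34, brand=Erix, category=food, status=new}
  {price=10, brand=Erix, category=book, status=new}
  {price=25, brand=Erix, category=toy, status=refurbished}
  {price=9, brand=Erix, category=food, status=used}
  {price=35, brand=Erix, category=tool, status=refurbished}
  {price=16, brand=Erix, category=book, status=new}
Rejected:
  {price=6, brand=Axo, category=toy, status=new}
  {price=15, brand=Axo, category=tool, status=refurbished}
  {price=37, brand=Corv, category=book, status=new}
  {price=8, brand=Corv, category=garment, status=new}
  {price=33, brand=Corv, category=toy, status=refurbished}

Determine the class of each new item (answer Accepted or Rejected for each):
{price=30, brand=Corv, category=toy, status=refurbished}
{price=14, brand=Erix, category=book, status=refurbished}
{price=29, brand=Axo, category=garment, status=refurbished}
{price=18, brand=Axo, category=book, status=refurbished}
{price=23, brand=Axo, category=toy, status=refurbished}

One predicate separates the groups cleanly: brand is Erix.

Rejected, Accepted, Rejected, Rejected, Rejected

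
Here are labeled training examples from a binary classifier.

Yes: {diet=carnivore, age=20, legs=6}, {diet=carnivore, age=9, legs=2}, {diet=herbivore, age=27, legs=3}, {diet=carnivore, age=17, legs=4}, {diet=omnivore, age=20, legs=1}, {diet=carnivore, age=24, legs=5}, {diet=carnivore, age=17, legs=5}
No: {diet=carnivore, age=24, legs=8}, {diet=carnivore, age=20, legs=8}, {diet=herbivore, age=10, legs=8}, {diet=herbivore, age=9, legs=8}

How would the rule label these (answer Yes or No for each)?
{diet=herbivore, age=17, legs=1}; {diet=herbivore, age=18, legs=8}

The distinguishing property — legs ≤ 6 — holds for all the 'Yes' cases and none of the 'No' cases.
Yes: {diet=herbivore, age=17, legs=1}, since legs = 1. No: {diet=herbivore, age=18, legs=8}, since legs = 8.

Yes, No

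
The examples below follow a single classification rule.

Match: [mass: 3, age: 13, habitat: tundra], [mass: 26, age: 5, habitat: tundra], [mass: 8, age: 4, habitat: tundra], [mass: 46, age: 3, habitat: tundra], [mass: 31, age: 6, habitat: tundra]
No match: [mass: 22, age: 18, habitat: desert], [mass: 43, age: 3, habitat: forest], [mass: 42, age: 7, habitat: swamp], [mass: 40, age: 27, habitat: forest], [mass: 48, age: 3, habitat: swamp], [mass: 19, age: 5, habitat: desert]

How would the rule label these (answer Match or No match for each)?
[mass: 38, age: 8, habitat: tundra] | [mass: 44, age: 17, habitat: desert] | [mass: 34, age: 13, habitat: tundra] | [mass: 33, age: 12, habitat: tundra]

Rule: habitat is tundra. This holds for each 'Match' example and fails for each 'No match' one.

Match, No match, Match, Match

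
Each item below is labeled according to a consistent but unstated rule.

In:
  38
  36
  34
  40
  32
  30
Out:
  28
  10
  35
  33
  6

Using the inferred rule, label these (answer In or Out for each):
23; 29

A rule that fits every label: even AND at least 30 — true of each 'In' example, false of each 'Out' one.

Out, Out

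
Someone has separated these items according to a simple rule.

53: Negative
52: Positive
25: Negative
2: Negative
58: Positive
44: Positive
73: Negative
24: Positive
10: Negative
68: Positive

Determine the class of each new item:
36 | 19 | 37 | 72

Positive, Negative, Negative, Positive

Rule: even AND at least 24. This holds for each 'Positive' example and fails for each 'Negative' one.
36 — 36 is even, 36 ≥ 24, hence Positive.
19 — 19 is odd, 19 < 24, hence Negative.
37 — 37 is odd, 37 ≥ 24, hence Negative.
72 — 72 is even, 72 ≥ 24, hence Positive.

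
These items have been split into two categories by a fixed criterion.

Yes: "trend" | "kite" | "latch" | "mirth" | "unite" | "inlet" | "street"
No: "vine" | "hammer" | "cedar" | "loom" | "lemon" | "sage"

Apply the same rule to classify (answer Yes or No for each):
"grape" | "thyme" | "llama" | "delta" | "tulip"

No, Yes, No, Yes, Yes

Every 'Yes' example satisfies: contains 't'. None of the 'No' examples do.
No: "grape", since no 't'. Yes: "thyme", since has 't'. No: "llama", since no 't'. Yes: "delta", since has 't'. Yes: "tulip", since has 't'.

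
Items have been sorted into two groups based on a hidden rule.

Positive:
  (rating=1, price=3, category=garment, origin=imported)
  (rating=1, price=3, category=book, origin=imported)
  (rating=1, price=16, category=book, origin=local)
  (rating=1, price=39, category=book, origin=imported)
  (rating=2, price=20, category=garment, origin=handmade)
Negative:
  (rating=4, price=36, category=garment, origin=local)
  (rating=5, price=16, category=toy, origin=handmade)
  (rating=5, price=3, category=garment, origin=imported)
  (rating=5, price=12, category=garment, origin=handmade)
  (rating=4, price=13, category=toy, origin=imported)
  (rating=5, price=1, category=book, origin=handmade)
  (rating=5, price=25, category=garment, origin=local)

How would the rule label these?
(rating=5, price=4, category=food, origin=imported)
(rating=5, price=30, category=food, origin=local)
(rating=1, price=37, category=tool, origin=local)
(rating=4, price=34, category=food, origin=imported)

A rule that fits every label: rating ≤ 2 — true of each 'Positive' example, false of each 'Negative' one.
(rating=5, price=4, category=food, origin=imported) → rating = 5 → Negative.
(rating=5, price=30, category=food, origin=local) → rating = 5 → Negative.
(rating=1, price=37, category=tool, origin=local) → rating = 1 → Positive.
(rating=4, price=34, category=food, origin=imported) → rating = 4 → Negative.

Negative, Negative, Positive, Negative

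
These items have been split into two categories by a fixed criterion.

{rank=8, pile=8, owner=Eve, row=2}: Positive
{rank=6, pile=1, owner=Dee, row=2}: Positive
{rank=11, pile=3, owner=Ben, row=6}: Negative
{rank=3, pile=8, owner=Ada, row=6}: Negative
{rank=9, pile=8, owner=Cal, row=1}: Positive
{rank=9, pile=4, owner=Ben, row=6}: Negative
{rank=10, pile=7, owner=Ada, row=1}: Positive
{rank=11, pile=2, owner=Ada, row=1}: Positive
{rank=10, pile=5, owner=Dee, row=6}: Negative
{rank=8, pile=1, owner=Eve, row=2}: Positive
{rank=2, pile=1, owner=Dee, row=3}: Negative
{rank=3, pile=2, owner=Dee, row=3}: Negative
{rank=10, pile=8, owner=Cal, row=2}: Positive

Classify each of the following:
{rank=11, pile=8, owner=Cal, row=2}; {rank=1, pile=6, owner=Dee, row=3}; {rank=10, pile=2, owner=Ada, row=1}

A rule that fits every label: row ≤ 2 — true of each 'Positive' example, false of each 'Negative' one.

Positive, Negative, Positive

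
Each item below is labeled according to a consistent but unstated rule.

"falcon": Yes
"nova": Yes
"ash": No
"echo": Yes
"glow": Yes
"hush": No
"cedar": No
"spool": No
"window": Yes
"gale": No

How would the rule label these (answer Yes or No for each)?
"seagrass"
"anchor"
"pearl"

The pattern is that an item is 'Yes' exactly when: even length AND contains 'o'.
"seagrass" → length 8, no 'o' → No. "anchor" → length 6, has 'o' → Yes. "pearl" → length 5, no 'o' → No.

No, Yes, No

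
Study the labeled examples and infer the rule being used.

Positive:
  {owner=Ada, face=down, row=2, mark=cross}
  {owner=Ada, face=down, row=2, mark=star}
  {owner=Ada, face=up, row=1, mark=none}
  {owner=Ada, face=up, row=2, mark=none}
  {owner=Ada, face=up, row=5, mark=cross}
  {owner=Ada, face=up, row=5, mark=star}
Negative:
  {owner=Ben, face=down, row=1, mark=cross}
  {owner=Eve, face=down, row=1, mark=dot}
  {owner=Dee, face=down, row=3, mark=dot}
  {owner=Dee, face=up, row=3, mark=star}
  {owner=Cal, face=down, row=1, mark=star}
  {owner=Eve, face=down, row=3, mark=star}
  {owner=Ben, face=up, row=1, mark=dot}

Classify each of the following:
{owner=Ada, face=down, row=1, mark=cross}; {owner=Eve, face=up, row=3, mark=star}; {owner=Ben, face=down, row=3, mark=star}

Positive, Negative, Negative

'Positive' ⟺ owner is Ada.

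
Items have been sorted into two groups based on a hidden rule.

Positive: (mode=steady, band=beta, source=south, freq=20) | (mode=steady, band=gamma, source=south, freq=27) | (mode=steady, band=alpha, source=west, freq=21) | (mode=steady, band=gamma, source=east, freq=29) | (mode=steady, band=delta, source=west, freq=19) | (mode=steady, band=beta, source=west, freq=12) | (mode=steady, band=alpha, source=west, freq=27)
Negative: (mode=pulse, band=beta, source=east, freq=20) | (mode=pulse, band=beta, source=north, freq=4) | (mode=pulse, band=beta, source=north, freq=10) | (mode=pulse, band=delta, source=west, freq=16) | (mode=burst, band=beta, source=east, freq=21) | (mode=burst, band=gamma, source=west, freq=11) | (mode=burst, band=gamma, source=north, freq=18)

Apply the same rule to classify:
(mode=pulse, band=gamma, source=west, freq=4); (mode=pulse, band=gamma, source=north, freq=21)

Negative, Negative

The rule appears to be: mode is steady.
(mode=pulse, band=gamma, source=west, freq=4): mode is pulse, doesn't match → Negative. (mode=pulse, band=gamma, source=north, freq=21): mode is pulse, doesn't match → Negative.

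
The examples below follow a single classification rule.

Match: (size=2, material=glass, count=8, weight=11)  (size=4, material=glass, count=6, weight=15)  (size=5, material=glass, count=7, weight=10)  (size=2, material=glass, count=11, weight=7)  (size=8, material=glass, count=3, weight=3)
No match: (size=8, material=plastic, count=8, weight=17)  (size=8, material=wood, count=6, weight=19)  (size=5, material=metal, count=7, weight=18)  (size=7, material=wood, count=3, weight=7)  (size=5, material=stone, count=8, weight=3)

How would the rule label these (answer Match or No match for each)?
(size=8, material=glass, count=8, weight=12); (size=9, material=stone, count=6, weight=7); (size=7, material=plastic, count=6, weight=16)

Match, No match, No match

The distinguishing property — material is glass — holds for all the 'Match' cases and none of the 'No match' cases.
(size=8, material=glass, count=8, weight=12): material is glass, has this property → Match.
(size=9, material=stone, count=6, weight=7): material is stone, doesn't qualify → No match.
(size=7, material=plastic, count=6, weight=16): material is plastic, doesn't qualify → No match.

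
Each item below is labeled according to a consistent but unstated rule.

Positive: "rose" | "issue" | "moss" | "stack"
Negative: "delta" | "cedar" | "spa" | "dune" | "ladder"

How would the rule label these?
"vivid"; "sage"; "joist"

Negative, Positive, Positive

The pattern is that an item is 'Positive' exactly when: length ≥ 4 AND contains 's'.
"vivid" → length 5, no 's' → Negative. "sage" → length 4, has 's' → Positive. "joist" → length 5, has 's' → Positive.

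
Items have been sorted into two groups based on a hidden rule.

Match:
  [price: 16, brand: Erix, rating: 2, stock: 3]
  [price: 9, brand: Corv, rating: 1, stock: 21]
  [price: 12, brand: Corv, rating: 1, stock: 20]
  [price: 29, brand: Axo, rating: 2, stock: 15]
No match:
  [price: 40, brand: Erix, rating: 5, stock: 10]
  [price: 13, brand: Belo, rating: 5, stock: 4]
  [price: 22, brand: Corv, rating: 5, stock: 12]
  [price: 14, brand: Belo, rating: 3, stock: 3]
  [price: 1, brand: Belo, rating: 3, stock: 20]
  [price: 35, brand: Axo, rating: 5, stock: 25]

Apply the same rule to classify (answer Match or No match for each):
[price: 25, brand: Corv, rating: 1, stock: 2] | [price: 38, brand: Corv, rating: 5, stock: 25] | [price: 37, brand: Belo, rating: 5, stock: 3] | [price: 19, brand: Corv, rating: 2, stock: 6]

Match, No match, No match, Match

The distinguishing property — rating ≤ 2 — holds for all the 'Match' cases and none of the 'No match' cases.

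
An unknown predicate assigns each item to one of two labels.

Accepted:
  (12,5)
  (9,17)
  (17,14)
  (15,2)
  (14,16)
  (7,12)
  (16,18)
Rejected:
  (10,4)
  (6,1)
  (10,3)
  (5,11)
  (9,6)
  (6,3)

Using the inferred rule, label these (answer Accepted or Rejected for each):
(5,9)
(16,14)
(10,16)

Rejected, Accepted, Accepted

'Accepted' ⟺ sum ≥ 17.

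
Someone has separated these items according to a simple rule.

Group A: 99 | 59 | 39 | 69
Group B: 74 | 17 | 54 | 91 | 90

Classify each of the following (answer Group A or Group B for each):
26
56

Every 'Group A' example satisfies: ends in digit 9. None of the 'Group B' examples do.
26 → last digit 6 → Group B. 56 → last digit 6 → Group B.

Group B, Group B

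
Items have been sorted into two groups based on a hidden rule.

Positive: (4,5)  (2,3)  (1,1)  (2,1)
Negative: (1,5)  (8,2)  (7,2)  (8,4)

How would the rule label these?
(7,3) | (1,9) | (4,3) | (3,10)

A rule that fits every label: |first − second| ≤ 1 — true of each 'Positive' example, false of each 'Negative' one.
(7,3): |7−3| = 4 — does not fit, so Negative.
(1,9): |1−9| = 8 — does not fit, so Negative.
(4,3): |4−3| = 1 — fits, so Positive.
(3,10): |3−10| = 7 — does not fit, so Negative.

Negative, Negative, Positive, Negative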